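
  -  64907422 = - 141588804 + 76681382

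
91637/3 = 30545+2/3 = 30545.67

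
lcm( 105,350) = 1050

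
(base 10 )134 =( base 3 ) 11222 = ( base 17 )7F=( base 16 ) 86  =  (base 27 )4Q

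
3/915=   1/305 = 0.00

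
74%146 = 74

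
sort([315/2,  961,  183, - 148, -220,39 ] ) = [ - 220, - 148, 39 , 315/2,183, 961 ]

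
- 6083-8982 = -15065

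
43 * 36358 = 1563394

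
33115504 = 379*87376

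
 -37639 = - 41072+3433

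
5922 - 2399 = 3523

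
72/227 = 72/227 = 0.32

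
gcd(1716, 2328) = 12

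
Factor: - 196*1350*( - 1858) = 491626800 = 2^4 * 3^3*5^2*7^2*929^1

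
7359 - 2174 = 5185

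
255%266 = 255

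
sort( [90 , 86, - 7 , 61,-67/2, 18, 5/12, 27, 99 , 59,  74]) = [ - 67/2,-7, 5/12, 18,27, 59, 61, 74, 86 , 90,99] 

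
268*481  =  128908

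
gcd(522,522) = 522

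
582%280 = 22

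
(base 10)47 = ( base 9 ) 52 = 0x2F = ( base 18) 2B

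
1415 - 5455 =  - 4040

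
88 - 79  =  9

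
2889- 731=2158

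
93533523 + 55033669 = 148567192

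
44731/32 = 44731/32 =1397.84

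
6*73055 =438330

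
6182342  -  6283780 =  - 101438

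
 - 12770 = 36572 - 49342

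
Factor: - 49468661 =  - 11^1*4497151^1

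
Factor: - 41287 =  - 19^1 * 41^1*53^1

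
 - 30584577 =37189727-67774304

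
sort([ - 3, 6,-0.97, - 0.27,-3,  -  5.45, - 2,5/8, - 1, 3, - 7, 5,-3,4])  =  [ - 7,-5.45,-3,-3 , - 3,-2, - 1, - 0.97, - 0.27,5/8, 3,  4,  5,6]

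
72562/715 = 72562/715 = 101.49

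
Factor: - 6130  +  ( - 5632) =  - 2^1*5881^1=- 11762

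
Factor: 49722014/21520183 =2^1 * 59^1*103^1 * 2687^( - 1)*4091^1*8009^( - 1)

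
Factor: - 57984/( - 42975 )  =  2^7*3^ (  -  1 ) *5^( -2) * 151^1  *  191^(  -  1)= 19328/14325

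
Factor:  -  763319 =-383^1*  1993^1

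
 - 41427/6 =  - 6905 + 1/2 = - 6904.50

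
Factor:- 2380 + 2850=470=2^1*5^1*47^1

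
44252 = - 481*( - 92 ) 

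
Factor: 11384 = 2^3*1423^1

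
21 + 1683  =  1704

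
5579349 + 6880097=12459446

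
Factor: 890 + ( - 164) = 726=   2^1*3^1* 11^2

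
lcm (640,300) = 9600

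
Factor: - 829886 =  - 2^1*23^1*18041^1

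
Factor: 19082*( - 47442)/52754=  - 452644122/26377 = -2^1*3^1 * 7^1*13^( - 1)*29^1 * 47^1*2029^( - 1 ) * 7907^1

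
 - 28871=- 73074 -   -  44203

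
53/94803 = 53/94803=0.00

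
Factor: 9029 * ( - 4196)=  - 2^2*1049^1 * 9029^1 = - 37885684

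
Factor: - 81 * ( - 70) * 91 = 2^1*3^4*5^1*7^2*13^1= 515970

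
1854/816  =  309/136 =2.27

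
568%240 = 88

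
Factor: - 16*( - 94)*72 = 108288 = 2^8*3^2*47^1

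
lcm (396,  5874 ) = 35244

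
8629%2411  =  1396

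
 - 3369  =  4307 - 7676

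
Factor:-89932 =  - 2^2 * 22483^1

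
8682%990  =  762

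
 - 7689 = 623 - 8312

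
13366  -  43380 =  - 30014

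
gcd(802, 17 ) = 1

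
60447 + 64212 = 124659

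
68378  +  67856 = 136234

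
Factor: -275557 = -19^1*14503^1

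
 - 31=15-46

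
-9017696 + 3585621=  -5432075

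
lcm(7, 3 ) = 21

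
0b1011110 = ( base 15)64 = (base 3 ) 10111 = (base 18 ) 54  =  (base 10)94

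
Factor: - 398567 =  - 13^1*23^1*31^1*43^1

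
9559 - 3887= 5672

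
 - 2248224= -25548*88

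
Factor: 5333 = 5333^1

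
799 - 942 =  - 143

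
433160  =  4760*91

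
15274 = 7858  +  7416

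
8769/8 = 1096 + 1/8 = 1096.12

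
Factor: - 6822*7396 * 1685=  - 2^3*3^2*5^1*43^2 *337^1 *379^1 = - 85017537720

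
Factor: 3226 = 2^1*1613^1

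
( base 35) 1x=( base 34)20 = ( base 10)68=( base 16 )44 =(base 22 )32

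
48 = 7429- 7381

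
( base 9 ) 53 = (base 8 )60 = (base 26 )1m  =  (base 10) 48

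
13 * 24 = 312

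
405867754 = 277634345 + 128233409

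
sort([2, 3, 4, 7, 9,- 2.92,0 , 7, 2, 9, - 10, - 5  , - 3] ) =[ - 10, - 5, - 3, - 2.92, 0, 2,2, 3, 4, 7,7, 9, 9]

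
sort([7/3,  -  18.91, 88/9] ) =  [  -  18.91, 7/3, 88/9 ]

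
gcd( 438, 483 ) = 3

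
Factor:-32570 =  - 2^1 * 5^1*3257^1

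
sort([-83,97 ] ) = [ -83,97]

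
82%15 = 7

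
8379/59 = 8379/59 = 142.02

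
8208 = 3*2736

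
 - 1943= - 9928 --7985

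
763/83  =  9 + 16/83 = 9.19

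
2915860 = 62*47030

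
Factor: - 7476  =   - 2^2*3^1*7^1*89^1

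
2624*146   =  383104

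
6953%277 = 28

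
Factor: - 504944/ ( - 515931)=2^4*3^(  -  1)*11^1*13^ ( - 1)*19^1*151^1 * 13229^ ( - 1) 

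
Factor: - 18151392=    - 2^5*3^1 *7^1*27011^1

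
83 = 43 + 40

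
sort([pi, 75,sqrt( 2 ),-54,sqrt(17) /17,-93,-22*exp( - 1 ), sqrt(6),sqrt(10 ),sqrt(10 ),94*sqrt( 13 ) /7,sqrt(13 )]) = [  -  93,  -  54,-22*exp( -1 ),sqrt( 17 )/17, sqrt(2 ),sqrt( 6 ), pi, sqrt(10), sqrt( 10 ), sqrt(13 ),94*sqrt(13)/7, 75]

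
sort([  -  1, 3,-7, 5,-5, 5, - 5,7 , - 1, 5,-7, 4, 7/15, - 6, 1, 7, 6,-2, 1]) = [ - 7, - 7, - 6, - 5 , - 5, - 2,  -  1,-1, 7/15,1, 1, 3,4, 5,5, 5, 6, 7, 7] 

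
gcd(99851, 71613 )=1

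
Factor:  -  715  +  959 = 244 = 2^2*61^1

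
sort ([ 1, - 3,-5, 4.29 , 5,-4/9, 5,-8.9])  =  [ - 8.9,-5,-3,-4/9, 1, 4.29, 5,  5]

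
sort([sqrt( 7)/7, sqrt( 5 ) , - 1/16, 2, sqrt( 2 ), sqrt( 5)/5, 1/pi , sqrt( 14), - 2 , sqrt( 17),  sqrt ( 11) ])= [ - 2,  -  1/16, 1/pi,  sqrt(7) /7,  sqrt ( 5 ) /5, sqrt( 2 ), 2, sqrt( 5 ), sqrt( 11), sqrt( 14), sqrt(17 ) ] 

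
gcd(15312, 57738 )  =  6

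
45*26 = 1170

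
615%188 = 51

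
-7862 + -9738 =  - 17600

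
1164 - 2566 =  - 1402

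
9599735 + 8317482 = 17917217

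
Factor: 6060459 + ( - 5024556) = 1035903 = 3^1* 11^1* 31391^1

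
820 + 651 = 1471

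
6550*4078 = 26710900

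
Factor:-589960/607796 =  - 2^1*5^1*43^1*443^(  -  1)  =  - 430/443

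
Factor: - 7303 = -67^1 * 109^1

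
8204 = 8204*1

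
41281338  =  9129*4522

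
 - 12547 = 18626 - 31173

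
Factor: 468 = 2^2*3^2*13^1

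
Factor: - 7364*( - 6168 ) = 2^5*3^1*7^1*257^1*263^1 = 45421152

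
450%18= 0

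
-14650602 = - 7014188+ - 7636414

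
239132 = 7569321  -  7330189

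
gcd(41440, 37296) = 4144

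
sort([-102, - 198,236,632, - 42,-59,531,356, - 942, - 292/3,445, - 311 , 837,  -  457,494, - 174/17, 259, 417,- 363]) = [-942, - 457,-363, - 311,  -  198, - 102, - 292/3, - 59, - 42, - 174/17,  236 , 259 , 356,417 , 445,494, 531,632, 837 ] 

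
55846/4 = 13961 + 1/2  =  13961.50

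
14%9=5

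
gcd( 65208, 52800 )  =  264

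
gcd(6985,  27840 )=5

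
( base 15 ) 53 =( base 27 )2O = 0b1001110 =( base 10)78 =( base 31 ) 2g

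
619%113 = 54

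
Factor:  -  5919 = -3^1 * 1973^1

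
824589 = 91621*9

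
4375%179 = 79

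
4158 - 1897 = 2261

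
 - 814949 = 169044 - 983993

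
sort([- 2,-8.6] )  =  [ - 8.6, - 2]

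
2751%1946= 805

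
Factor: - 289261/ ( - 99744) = 2^( - 5 )*3^ (-1) * 7^1 * 31^2 * 43^1 * 1039^ ( - 1 ) 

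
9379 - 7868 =1511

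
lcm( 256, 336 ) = 5376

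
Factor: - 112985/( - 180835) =383^1*613^( - 1)= 383/613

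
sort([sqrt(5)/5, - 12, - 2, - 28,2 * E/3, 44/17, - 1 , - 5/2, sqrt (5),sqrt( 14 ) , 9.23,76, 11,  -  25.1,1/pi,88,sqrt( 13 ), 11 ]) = [ - 28, - 25.1,- 12, - 5/2,  -  2, - 1,  1/pi,  sqrt(5) /5,2*E/3 , sqrt(5),44/17,sqrt(13), sqrt( 14),9.23,11, 11,76 , 88]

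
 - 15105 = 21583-36688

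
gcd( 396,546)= 6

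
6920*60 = 415200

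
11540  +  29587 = 41127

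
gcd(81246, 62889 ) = 3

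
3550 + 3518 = 7068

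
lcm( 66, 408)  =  4488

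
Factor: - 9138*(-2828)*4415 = 2^3*3^1*5^1*7^1*101^1*883^1*1523^1=114093595560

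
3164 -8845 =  - 5681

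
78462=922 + 77540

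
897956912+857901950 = 1755858862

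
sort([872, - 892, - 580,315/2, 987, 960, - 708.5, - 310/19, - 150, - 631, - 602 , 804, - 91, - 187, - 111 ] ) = [ - 892, - 708.5, - 631,  -  602, - 580,  -  187, - 150, - 111, -91, - 310/19,315/2,804, 872, 960, 987]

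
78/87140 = 39/43570 = 0.00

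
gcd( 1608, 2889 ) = 3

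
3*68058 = 204174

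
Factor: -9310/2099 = -2^1 * 5^1 * 7^2*19^1*2099^( - 1) 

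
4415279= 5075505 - 660226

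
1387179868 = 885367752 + 501812116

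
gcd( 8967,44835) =8967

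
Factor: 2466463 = 2466463^1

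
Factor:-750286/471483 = -2^1*3^(-2) *37^1*10139^1*52387^ ( - 1 )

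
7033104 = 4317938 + 2715166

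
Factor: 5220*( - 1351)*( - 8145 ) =2^2*3^4*5^2*7^1*29^1*181^1 * 193^1= 57440331900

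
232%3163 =232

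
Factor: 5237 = 5237^1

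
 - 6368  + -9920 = -16288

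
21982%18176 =3806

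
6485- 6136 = 349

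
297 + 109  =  406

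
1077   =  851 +226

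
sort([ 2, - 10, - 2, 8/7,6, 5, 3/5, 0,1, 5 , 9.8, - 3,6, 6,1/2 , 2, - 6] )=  [-10, - 6,- 3, - 2,0,1/2, 3/5,1, 8/7,2,  2, 5,5,  6, 6,6,9.8]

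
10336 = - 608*( - 17)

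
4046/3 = 4046/3= 1348.67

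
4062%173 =83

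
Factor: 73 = 73^1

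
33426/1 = 33426 = 33426.00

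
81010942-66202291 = 14808651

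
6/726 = 1/121 = 0.01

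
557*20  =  11140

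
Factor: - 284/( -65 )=2^2*5^ ( - 1)*13^ ( - 1 )*71^1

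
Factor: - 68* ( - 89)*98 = 2^3*7^2*17^1*89^1 = 593096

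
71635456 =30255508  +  41379948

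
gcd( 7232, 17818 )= 2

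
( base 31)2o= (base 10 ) 86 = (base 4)1112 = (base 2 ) 1010110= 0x56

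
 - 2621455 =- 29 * 90395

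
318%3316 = 318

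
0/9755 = 0= 0.00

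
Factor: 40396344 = 2^3 *3^1 *271^1*6211^1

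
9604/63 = 1372/9 = 152.44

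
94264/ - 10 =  - 9427  +  3/5   =  - 9426.40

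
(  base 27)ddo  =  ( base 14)383a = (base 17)2019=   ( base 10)9852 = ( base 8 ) 23174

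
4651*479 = 2227829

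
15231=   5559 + 9672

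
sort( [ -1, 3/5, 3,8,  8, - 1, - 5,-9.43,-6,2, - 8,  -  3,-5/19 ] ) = [ - 9.43, - 8, - 6, - 5,-3, - 1, - 1, - 5/19,3/5,2,3, 8,  8 ]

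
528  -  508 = 20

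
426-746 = -320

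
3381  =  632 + 2749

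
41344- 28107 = 13237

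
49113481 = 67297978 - 18184497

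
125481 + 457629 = 583110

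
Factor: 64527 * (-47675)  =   - 3076324725 = - 3^1*5^2*137^1*157^1*1907^1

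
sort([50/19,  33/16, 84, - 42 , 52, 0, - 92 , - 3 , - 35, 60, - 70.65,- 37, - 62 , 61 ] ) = [ - 92, - 70.65, - 62, - 42, - 37, - 35 ,-3,0,  33/16,50/19 , 52, 60,61, 84 ] 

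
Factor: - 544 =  - 2^5*17^1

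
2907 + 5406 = 8313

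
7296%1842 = 1770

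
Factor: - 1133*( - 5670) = 6424110 = 2^1*3^4*5^1 * 7^1 *11^1*103^1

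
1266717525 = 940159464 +326558061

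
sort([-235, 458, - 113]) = [  -  235, - 113,458 ] 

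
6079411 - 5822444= 256967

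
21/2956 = 21/2956 = 0.01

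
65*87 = 5655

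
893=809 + 84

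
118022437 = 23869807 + 94152630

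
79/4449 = 79/4449 = 0.02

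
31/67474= 31/67474 = 0.00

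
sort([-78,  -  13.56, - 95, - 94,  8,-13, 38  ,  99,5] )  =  [ - 95 , - 94 , - 78, -13.56, - 13,  5,  8,38, 99] 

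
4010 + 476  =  4486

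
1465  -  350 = 1115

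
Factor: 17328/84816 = 19/93 = 3^( - 1) *19^1*31^( - 1) 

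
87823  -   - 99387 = 187210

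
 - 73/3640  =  -73/3640 = - 0.02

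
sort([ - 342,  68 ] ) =[ - 342, 68] 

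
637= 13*49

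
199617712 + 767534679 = 967152391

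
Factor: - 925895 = -5^1*281^1*659^1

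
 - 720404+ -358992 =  - 1079396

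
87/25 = 87/25 =3.48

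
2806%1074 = 658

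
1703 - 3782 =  - 2079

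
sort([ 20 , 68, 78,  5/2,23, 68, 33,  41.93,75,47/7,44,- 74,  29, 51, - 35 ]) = [ - 74, - 35 , 5/2,47/7, 20,  23,29,  33 , 41.93 , 44,51,68 , 68,75, 78] 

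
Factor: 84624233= 19^1*29^1 * 383^1*401^1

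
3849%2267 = 1582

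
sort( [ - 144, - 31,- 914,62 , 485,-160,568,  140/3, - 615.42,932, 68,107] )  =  [ - 914, - 615.42, - 160, - 144,-31, 140/3, 62,68, 107,485,568, 932 ]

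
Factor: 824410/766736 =412205/383368 = 2^( - 3 )*5^1*19^1*173^(-1 )*277^(-1 )*4339^1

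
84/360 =7/30  =  0.23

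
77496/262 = 38748/131 = 295.79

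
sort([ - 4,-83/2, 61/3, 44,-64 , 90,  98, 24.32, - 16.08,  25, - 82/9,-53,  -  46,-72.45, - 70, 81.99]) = [ - 72.45, - 70, - 64,-53, - 46,-83/2, - 16.08 ,- 82/9, - 4, 61/3, 24.32, 25, 44 , 81.99, 90, 98] 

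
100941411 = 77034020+23907391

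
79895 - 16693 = 63202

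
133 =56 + 77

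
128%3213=128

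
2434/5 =486 + 4/5 = 486.80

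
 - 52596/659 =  - 52596/659 = - 79.81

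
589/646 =31/34 = 0.91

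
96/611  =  96/611  =  0.16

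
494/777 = 494/777 = 0.64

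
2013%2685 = 2013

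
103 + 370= 473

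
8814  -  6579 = 2235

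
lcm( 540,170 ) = 9180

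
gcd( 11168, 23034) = 698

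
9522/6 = 1587 =1587.00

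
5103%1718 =1667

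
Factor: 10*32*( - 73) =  - 2^6*5^1*73^1 = - 23360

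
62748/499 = 125 + 373/499 = 125.75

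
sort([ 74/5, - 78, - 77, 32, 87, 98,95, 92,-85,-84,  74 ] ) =[- 85,-84,  -  78, - 77,74/5,  32,  74, 87,92, 95 , 98 ]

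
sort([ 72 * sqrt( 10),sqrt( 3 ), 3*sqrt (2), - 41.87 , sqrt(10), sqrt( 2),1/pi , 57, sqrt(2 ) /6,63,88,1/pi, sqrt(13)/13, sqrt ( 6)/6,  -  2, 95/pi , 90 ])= [ - 41.87, - 2,sqrt( 2 )/6,sqrt( 13)/13,  1/pi , 1/pi, sqrt( 6) /6,sqrt(2), sqrt(3),sqrt ( 10), 3 * sqrt( 2), 95/pi, 57 , 63 , 88 , 90, 72* sqrt( 10) ] 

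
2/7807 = 2/7807 = 0.00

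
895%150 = 145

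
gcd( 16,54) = 2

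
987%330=327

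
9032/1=9032 = 9032.00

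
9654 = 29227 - 19573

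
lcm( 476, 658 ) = 22372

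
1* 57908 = 57908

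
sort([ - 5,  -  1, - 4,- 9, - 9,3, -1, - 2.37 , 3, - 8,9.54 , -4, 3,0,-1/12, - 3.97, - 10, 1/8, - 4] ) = [-10,  -  9,- 9, - 8,  -  5,-4, - 4,  -  4,  -  3.97 , - 2.37,-1,  -  1, - 1/12,0, 1/8 , 3,3,  3,9.54 ]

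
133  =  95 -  - 38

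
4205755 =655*6421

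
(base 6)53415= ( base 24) CFB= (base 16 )1c73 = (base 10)7283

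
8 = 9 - 1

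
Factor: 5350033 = 13^2*31657^1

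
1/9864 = 1/9864 = 0.00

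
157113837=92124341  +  64989496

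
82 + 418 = 500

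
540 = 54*10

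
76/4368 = 19/1092 = 0.02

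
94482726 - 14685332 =79797394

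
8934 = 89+8845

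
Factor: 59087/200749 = 161/547 = 7^1*23^1 * 547^( -1) 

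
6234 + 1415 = 7649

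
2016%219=45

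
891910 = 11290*79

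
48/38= 24/19 = 1.26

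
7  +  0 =7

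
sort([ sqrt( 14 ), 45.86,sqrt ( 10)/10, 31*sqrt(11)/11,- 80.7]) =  [ - 80.7, sqrt( 10 )/10,sqrt( 14 ), 31*sqrt(11 )/11, 45.86]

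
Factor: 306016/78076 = 584/149 =2^3 * 73^1 *149^(-1 ) 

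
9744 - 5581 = 4163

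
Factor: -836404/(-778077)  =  2^2*3^( - 2 )*211^1 * 991^1*86453^( - 1)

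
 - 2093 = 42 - 2135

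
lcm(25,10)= 50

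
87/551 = 3/19 = 0.16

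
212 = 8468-8256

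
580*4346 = 2520680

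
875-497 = 378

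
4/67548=1/16887 = 0.00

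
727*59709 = 43408443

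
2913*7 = 20391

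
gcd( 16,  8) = 8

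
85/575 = 17/115 = 0.15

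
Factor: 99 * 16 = 1584 = 2^4*3^2*11^1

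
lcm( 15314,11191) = 290966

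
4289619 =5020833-731214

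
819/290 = 819/290= 2.82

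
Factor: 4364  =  2^2*1091^1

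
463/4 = 463/4 =115.75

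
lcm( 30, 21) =210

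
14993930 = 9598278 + 5395652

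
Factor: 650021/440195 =5^( - 1 )*7^( - 1 )*401^1*1621^1*12577^( - 1)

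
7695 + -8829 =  - 1134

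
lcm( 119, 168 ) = 2856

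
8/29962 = 4/14981 = 0.00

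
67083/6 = 11180 + 1/2 = 11180.50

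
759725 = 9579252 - 8819527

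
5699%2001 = 1697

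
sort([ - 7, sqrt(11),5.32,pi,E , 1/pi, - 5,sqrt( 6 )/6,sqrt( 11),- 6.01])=[-7, - 6.01,- 5,  1/pi,sqrt( 6 ) /6, E,pi, sqrt( 11),sqrt( 11),5.32]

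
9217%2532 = 1621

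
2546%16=2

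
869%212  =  21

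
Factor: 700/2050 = 14/41 = 2^1 * 7^1*41^ ( - 1)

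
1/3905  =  1/3905 = 0.00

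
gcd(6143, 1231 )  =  1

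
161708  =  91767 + 69941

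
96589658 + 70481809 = 167071467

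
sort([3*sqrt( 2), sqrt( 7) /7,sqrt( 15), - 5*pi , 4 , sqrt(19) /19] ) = [ - 5*pi,sqrt (19)/19 , sqrt (7) /7, sqrt( 15), 4,3*sqrt( 2 )]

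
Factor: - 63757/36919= - 103^1 * 619^1*36919^( - 1)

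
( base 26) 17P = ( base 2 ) 1101110011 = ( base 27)15J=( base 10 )883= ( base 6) 4031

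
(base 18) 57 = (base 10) 97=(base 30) 37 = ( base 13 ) 76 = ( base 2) 1100001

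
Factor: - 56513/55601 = - 7^( - 1)*13^(-2 ) * 31^1*47^( - 1 )*  1823^1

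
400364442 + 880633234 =1280997676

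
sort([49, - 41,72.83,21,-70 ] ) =[- 70, - 41,  21, 49, 72.83]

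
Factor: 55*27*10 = 14850  =  2^1* 3^3*5^2 * 11^1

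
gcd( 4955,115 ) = 5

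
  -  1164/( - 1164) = 1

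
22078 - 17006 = 5072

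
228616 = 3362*68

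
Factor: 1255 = 5^1 * 251^1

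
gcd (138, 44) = 2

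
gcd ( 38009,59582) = 1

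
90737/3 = 90737/3 = 30245.67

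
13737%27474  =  13737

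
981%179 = 86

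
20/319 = 20/319 = 0.06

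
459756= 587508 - 127752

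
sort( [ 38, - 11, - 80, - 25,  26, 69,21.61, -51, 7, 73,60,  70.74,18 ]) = [ - 80,-51, - 25, - 11, 7, 18, 21.61,26,38 , 60,  69,  70.74,  73 ] 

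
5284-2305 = 2979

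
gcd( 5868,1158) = 6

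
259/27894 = 259/27894  =  0.01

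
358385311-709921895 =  - 351536584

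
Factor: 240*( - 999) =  - 2^4 * 3^4 * 5^1*37^1 = - 239760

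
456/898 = 228/449=0.51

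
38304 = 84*456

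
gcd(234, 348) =6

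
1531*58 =88798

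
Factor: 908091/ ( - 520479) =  - 3^2*101^1 * 521^( - 1 ) = - 909/521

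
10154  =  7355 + 2799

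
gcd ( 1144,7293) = 143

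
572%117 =104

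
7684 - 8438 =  - 754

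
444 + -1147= -703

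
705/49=14 +19/49 = 14.39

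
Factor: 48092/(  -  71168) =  -2^( - 7)* 11^1*139^ (-1)*1093^1= - 12023/17792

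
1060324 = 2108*503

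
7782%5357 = 2425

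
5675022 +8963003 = 14638025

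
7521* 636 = 4783356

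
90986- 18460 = 72526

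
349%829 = 349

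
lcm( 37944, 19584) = 607104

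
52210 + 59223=111433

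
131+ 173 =304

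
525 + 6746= 7271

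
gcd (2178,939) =3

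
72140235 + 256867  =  72397102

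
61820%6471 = 3581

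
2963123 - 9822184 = -6859061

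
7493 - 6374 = 1119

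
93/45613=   93/45613 = 0.00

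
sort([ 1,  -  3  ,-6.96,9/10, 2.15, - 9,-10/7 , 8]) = [  -  9 ,-6.96,  -  3,-10/7,9/10, 1 , 2.15,8 ] 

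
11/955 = 11/955 = 0.01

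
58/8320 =29/4160=0.01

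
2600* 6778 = 17622800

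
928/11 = 84+ 4/11=84.36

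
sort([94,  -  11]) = [  -  11,94]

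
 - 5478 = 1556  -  7034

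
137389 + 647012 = 784401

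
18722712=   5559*3368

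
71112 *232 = 16497984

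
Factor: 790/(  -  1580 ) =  - 2^ ( - 1) = -1/2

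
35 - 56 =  - 21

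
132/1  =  132 = 132.00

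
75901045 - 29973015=45928030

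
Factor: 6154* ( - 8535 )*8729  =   - 458485400310 = - 2^1*3^1* 5^1*7^1 * 17^1 * 29^1*43^1 * 181^1 *569^1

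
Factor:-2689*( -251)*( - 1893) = - 3^1*251^1*631^1*2689^1  =  -1277659527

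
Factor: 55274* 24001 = 1326631274 = 2^1*29^1 * 953^1 *24001^1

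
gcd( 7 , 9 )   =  1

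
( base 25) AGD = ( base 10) 6663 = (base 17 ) 160G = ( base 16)1A07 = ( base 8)15007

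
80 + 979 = 1059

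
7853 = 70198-62345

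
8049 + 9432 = 17481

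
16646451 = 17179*969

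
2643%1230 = 183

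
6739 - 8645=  - 1906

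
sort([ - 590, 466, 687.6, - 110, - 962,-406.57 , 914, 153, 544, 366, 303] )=[ - 962, - 590, -406.57, - 110, 153, 303, 366 , 466,544,687.6 , 914]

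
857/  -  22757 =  - 857/22757 = - 0.04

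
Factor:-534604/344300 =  - 427/275 = -5^ ( - 2)*7^1*11^( - 1 ) * 61^1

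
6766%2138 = 352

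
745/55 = 13 + 6/11 = 13.55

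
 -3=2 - 5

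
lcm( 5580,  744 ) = 11160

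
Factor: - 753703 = -31^1*41^1 *593^1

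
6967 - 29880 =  - 22913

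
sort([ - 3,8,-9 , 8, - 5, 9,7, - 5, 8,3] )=[ - 9,-5, - 5, - 3, 3, 7, 8, 8,8,9]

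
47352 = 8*5919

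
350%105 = 35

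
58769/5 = 58769/5 = 11753.80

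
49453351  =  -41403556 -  - 90856907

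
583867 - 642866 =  - 58999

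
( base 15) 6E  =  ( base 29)3h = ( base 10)104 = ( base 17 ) 62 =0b1101000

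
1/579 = 1/579=0.00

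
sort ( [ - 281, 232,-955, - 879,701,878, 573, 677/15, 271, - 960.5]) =[ - 960.5,-955, - 879, - 281, 677/15,232,  271,573, 701, 878] 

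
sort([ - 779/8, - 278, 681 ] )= [ - 278, - 779/8, 681]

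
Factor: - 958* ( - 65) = 62270 = 2^1*5^1*13^1*479^1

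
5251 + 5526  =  10777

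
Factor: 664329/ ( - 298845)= - 3^(-1 )*5^(-1)*29^( - 1)*967^1 = - 967/435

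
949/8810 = 949/8810 = 0.11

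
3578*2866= 10254548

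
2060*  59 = 121540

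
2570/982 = 2+ 303/491= 2.62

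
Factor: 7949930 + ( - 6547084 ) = 1402846 = 2^1*19^2*29^1*67^1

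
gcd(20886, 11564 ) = 118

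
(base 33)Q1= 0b1101011011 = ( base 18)2BD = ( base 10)859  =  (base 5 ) 11414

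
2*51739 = 103478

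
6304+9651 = 15955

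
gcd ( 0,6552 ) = 6552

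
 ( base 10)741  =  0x2E5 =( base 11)614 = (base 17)29A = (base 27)10c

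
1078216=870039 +208177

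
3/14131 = 3/14131 = 0.00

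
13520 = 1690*8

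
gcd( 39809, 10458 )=7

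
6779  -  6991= - 212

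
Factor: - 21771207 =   -  3^3*19^1 * 31^1*37^2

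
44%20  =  4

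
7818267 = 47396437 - 39578170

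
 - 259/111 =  - 3 + 2/3= -2.33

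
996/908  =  1 + 22/227 = 1.10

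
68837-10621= 58216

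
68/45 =68/45 = 1.51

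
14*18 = 252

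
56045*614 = 34411630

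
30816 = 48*642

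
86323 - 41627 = 44696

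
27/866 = 27/866 = 0.03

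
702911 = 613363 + 89548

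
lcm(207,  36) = 828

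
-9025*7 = -63175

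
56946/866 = 28473/433 = 65.76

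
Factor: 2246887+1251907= 2^1*13^1*37^1*3637^1 = 3498794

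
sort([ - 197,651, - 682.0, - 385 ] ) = [ - 682.0,-385 ,-197, 651]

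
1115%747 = 368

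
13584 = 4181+9403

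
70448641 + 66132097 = 136580738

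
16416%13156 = 3260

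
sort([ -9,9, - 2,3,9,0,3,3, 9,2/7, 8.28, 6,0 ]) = [  -  9, - 2,0,0,2/7, 3,3,3,  6, 8.28,9 , 9, 9 ]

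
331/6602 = 331/6602 = 0.05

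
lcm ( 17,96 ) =1632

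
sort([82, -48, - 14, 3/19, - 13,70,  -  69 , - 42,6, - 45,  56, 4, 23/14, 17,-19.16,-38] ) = [ - 69, - 48,-45, - 42, - 38,-19.16, - 14, - 13, 3/19, 23/14,4, 6,17, 56, 70, 82]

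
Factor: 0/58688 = 0 = 0^1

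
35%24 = 11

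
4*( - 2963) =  - 11852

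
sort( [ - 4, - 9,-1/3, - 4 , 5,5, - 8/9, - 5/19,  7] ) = [ - 9,-4, - 4, - 8/9, - 1/3, - 5/19,5,5,7]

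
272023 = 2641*103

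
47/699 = 47/699 = 0.07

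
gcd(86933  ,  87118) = 1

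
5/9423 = 5/9423 = 0.00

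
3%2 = 1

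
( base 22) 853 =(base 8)7621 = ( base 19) b0e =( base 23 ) 7c6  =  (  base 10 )3985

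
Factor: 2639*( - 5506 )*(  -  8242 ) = 119759012828 = 2^2*7^1 * 13^2*29^1 *317^1*2753^1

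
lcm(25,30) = 150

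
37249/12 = 37249/12 = 3104.08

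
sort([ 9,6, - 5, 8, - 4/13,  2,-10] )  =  [ - 10, - 5, - 4/13,2,6 , 8, 9]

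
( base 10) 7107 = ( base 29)8d2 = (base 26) ad9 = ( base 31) 7c8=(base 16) 1bc3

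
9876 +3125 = 13001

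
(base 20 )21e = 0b1101000010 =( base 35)NT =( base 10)834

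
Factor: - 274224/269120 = -2^(-2)*3^1*5^( - 1)*29^ ( - 1)*197^1 = - 591/580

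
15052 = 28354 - 13302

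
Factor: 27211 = 27211^1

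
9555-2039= 7516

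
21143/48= 440+23/48= 440.48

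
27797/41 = 677+40/41 = 677.98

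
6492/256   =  25 + 23/64=25.36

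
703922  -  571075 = 132847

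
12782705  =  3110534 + 9672171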